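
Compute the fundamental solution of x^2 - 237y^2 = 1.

First expand sqrt(237) as a continued fraction. With x_i = (sqrt(237) + m_i)/d_i and (m_0, d_0) = (0, 1): a_0 = floor(sqrt(237)) = 15, since 15^2 = 225 <= 237 < 256 = 16^2.
Iterate m_{i+1} = d_i*a_i - m_i, d_{i+1} = (237 - m_{i+1}^2)/d_i, a_{i+1} = floor((a_0 + m_{i+1})/d_{i+1}):
  m_1 = 1*15 - 0 = 15, d_1 = (237 - 15^2)/1 = 12/1 = 12, a_1 = floor((15 + 15)/12) = 2.
  m_2 = 12*2 - 15 = 9, d_2 = (237 - 9^2)/12 = 156/12 = 13, a_2 = floor((15 + 9)/13) = 1.
  m_3 = 13*1 - 9 = 4, d_3 = (237 - 4^2)/13 = 221/13 = 17, a_3 = floor((15 + 4)/17) = 1.
  m_4 = 17*1 - 4 = 13, d_4 = (237 - 13^2)/17 = 68/17 = 4, a_4 = floor((15 + 13)/4) = 7.
  m_5 = 4*7 - 13 = 15, d_5 = (237 - 15^2)/4 = 12/4 = 3, a_5 = floor((15 + 15)/3) = 10.
  m_6 = 3*10 - 15 = 15, d_6 = (237 - 15^2)/3 = 12/3 = 4, a_6 = floor((15 + 15)/4) = 7.
  m_7 = 4*7 - 15 = 13, d_7 = (237 - 13^2)/4 = 68/4 = 17, a_7 = floor((15 + 13)/17) = 1.
  m_8 = 17*1 - 13 = 4, d_8 = (237 - 4^2)/17 = 221/17 = 13, a_8 = floor((15 + 4)/13) = 1.
  m_9 = 13*1 - 4 = 9, d_9 = (237 - 9^2)/13 = 156/13 = 12, a_9 = floor((15 + 9)/12) = 2.
  m_10 = 12*2 - 9 = 15, d_10 = (237 - 15^2)/12 = 12/12 = 1, a_10 = floor((15 + 15)/1) = 30.
  m_11 = 1*30 - 15 = 15, d_11 = (237 - 15^2)/1 = 12/1 = 12: (m_11, d_11) = (m_1, d_1) = (15, 12), so from here the quotients repeat a_1, ..., a_10; the period length is 10.
So sqrt(237) = [15; (2, 1, 1, 7, 10, 7, 1, 1, 2, 30)] with period length k = 10.
k is even, so the fundamental solution of x^2 - 237y^2 = 1 is (p_{k-1}, q_{k-1}) = (p_9, q_9); compute convergents through index 9.
Convergents (p_i = a_i*p_{i-1} + p_{i-2}, q_i = a_i*q_{i-1} + q_{i-2} with p_{-2}=0, p_{-1}=1, q_{-2}=1, q_{-1}=0):
  i=0: a_0=15, p_0 = 15*1 + 0 = 15, q_0 = 15*0 + 1 = 1.
  i=1: a_1=2, p_1 = 2*15 + 1 = 31, q_1 = 2*1 + 0 = 2.
  i=2: a_2=1, p_2 = 1*31 + 15 = 46, q_2 = 1*2 + 1 = 3.
  i=3: a_3=1, p_3 = 1*46 + 31 = 77, q_3 = 1*3 + 2 = 5.
  i=4: a_4=7, p_4 = 7*77 + 46 = 585, q_4 = 7*5 + 3 = 38.
  i=5: a_5=10, p_5 = 10*585 + 77 = 5927, q_5 = 10*38 + 5 = 385.
  i=6: a_6=7, p_6 = 7*5927 + 585 = 42074, q_6 = 7*385 + 38 = 2733.
  i=7: a_7=1, p_7 = 1*42074 + 5927 = 48001, q_7 = 1*2733 + 385 = 3118.
  i=8: a_8=1, p_8 = 1*48001 + 42074 = 90075, q_8 = 1*3118 + 2733 = 5851.
  i=9: a_9=2, p_9 = 2*90075 + 48001 = 228151, q_9 = 2*5851 + 3118 = 14820.
Check: 228151^2 - 237*14820^2 = 52052878801 - 52052878800 = 1, so (x, y) = (228151, 14820) solves the equation, and by the theorem it is the least positive solution.

(x, y) = (228151, 14820)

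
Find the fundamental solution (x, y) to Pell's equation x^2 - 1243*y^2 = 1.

First expand sqrt(1243) as a continued fraction. With x_i = (sqrt(1243) + m_i)/d_i and (m_0, d_0) = (0, 1): a_0 = floor(sqrt(1243)) = 35, since 35^2 = 1225 <= 1243 < 1296 = 36^2.
Iterate m_{i+1} = d_i*a_i - m_i, d_{i+1} = (1243 - m_{i+1}^2)/d_i, a_{i+1} = floor((a_0 + m_{i+1})/d_{i+1}):
  m_1 = 1*35 - 0 = 35, d_1 = (1243 - 35^2)/1 = 18/1 = 18, a_1 = floor((35 + 35)/18) = 3.
  m_2 = 18*3 - 35 = 19, d_2 = (1243 - 19^2)/18 = 882/18 = 49, a_2 = floor((35 + 19)/49) = 1.
  m_3 = 49*1 - 19 = 30, d_3 = (1243 - 30^2)/49 = 343/49 = 7, a_3 = floor((35 + 30)/7) = 9.
  m_4 = 7*9 - 30 = 33, d_4 = (1243 - 33^2)/7 = 154/7 = 22, a_4 = floor((35 + 33)/22) = 3.
  m_5 = 22*3 - 33 = 33, d_5 = (1243 - 33^2)/22 = 154/22 = 7, a_5 = floor((35 + 33)/7) = 9.
  m_6 = 7*9 - 33 = 30, d_6 = (1243 - 30^2)/7 = 343/7 = 49, a_6 = floor((35 + 30)/49) = 1.
  m_7 = 49*1 - 30 = 19, d_7 = (1243 - 19^2)/49 = 882/49 = 18, a_7 = floor((35 + 19)/18) = 3.
  m_8 = 18*3 - 19 = 35, d_8 = (1243 - 35^2)/18 = 18/18 = 1, a_8 = floor((35 + 35)/1) = 70.
  m_9 = 1*70 - 35 = 35, d_9 = (1243 - 35^2)/1 = 18/1 = 18: (m_9, d_9) = (m_1, d_1) = (35, 18), so from here the quotients repeat a_1, ..., a_8; the period length is 8.
So sqrt(1243) = [35; (3, 1, 9, 3, 9, 1, 3, 70)] with period length k = 8.
k is even, so the fundamental solution of x^2 - 1243y^2 = 1 is (p_{k-1}, q_{k-1}) = (p_7, q_7); compute convergents through index 7.
Convergents (p_i = a_i*p_{i-1} + p_{i-2}, q_i = a_i*q_{i-1} + q_{i-2} with p_{-2}=0, p_{-1}=1, q_{-2}=1, q_{-1}=0):
  i=0: a_0=35, p_0 = 35*1 + 0 = 35, q_0 = 35*0 + 1 = 1.
  i=1: a_1=3, p_1 = 3*35 + 1 = 106, q_1 = 3*1 + 0 = 3.
  i=2: a_2=1, p_2 = 1*106 + 35 = 141, q_2 = 1*3 + 1 = 4.
  i=3: a_3=9, p_3 = 9*141 + 106 = 1375, q_3 = 9*4 + 3 = 39.
  i=4: a_4=3, p_4 = 3*1375 + 141 = 4266, q_4 = 3*39 + 4 = 121.
  i=5: a_5=9, p_5 = 9*4266 + 1375 = 39769, q_5 = 9*121 + 39 = 1128.
  i=6: a_6=1, p_6 = 1*39769 + 4266 = 44035, q_6 = 1*1128 + 121 = 1249.
  i=7: a_7=3, p_7 = 3*44035 + 39769 = 171874, q_7 = 3*1249 + 1128 = 4875.
Check: 171874^2 - 1243*4875^2 = 29540671876 - 29540671875 = 1, so (x, y) = (171874, 4875) solves the equation, and by the theorem it is the least positive solution.

(x, y) = (171874, 4875)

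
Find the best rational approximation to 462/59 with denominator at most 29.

47/6

Expand x = 462/59 as a continued fraction with the Euclidean algorithm:
  462 = 7*59 + 49, so a_0 = 7.
  59 = 1*49 + 10, so a_1 = 1.
  49 = 4*10 + 9, so a_2 = 4.
  10 = 1*9 + 1, so a_3 = 1.
  9 = 9*1 + 0, so a_4 = 9.
so x = [7; 1, 4, 1, 9].
Convergents (p_i = a_i*p_{i-1} + p_{i-2}, q_i = a_i*q_{i-1} + q_{i-2} with p_{-2}=0, p_{-1}=1, q_{-2}=1, q_{-1}=0), until the denominator exceeds 29:
  i=0: a_0=7, p_0 = 7*1 + 0 = 7, q_0 = 7*0 + 1 = 1.
  i=1: a_1=1, p_1 = 1*7 + 1 = 8, q_1 = 1*1 + 0 = 1.
  i=2: a_2=4, p_2 = 4*8 + 7 = 39, q_2 = 4*1 + 1 = 5.
  i=3: a_3=1, p_3 = 1*39 + 8 = 47, q_3 = 1*5 + 1 = 6.
  i=4: a_4=9, p_4 = 9*47 + 39 = 462, q_4 = 9*6 + 5 = 59.
q_4 = 59 > 29, so the last convergent with denominator <= 29 is p_3/q_3 = 47/6.
The closest fraction with denominator <= 29 is either p_3/q_3 or the intermediate fraction (k*p_3 + p_2)/(k*q_3 + q_2) with the largest k >= 1 whose denominator stays <= 29; these approach x as k grows, and every other convergent or intermediate fraction in range is farther away.
Largest k: floor((29 - q_2)/q_3) = floor((29 - 5)/6) = 4.
That gives (4*47 + 39)/(4*6 + 5) = 227/29.
Compare the errors: |x - 47/6| = |462*6 - 47*59|/(59*6) = 1/354, and |x - 227/29| = |462*29 - 227*59|/(59*29) = 5/1711.
Cross-multiplying, 1*1711 = 1711 < 1770 = 5*354, so 1/354 is smaller: the convergent 47/6 is closer to x than 227/29.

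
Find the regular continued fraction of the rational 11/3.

[3; 1, 2]

Run the Euclidean algorithm on 11 and 3; the successive quotients are the partial quotients a_0, a_1, ... (each step inverts the fractional part left over by the previous one):
  11 = 3*3 + 2, so a_0 = 3.
  3 = 1*2 + 1, so a_1 = 1.
  2 = 2*1 + 0, so a_2 = 2.
The remainder reaches 0 after 3 divisions, so the expansion has 3 partial quotients, read off in order.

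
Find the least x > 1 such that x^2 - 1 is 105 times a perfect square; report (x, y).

(x, y) = (41, 4)

First expand sqrt(105) as a continued fraction. With x_i = (sqrt(105) + m_i)/d_i and (m_0, d_0) = (0, 1): a_0 = floor(sqrt(105)) = 10, since 10^2 = 100 <= 105 < 121 = 11^2.
Iterate m_{i+1} = d_i*a_i - m_i, d_{i+1} = (105 - m_{i+1}^2)/d_i, a_{i+1} = floor((a_0 + m_{i+1})/d_{i+1}):
  m_1 = 1*10 - 0 = 10, d_1 = (105 - 10^2)/1 = 5/1 = 5, a_1 = floor((10 + 10)/5) = 4.
  m_2 = 5*4 - 10 = 10, d_2 = (105 - 10^2)/5 = 5/5 = 1, a_2 = floor((10 + 10)/1) = 20.
  m_3 = 1*20 - 10 = 10, d_3 = (105 - 10^2)/1 = 5/1 = 5: (m_3, d_3) = (m_1, d_1) = (10, 5), so from here the quotients repeat a_1, a_2; the period length is 2.
So sqrt(105) = [10; (4, 20)] with period length k = 2.
k is even, so the fundamental solution of x^2 - 105y^2 = 1 is (p_{k-1}, q_{k-1}) = (p_1, q_1); compute convergents through index 1.
Convergents (p_i = a_i*p_{i-1} + p_{i-2}, q_i = a_i*q_{i-1} + q_{i-2} with p_{-2}=0, p_{-1}=1, q_{-2}=1, q_{-1}=0):
  i=0: a_0=10, p_0 = 10*1 + 0 = 10, q_0 = 10*0 + 1 = 1.
  i=1: a_1=4, p_1 = 4*10 + 1 = 41, q_1 = 4*1 + 0 = 4.
Check: 41^2 - 105*4^2 = 1681 - 1680 = 1, so (x, y) = (41, 4) solves the equation, and by the theorem it is the least positive solution.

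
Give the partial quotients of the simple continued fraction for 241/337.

[0; 1, 2, 1, 1, 23, 2]

Run the Euclidean algorithm on 241 and 337; the successive quotients are the partial quotients a_0, a_1, ... (each step inverts the fractional part left over by the previous one):
  241 = 0*337 + 241, so a_0 = 0.
  337 = 1*241 + 96, so a_1 = 1.
  241 = 2*96 + 49, so a_2 = 2.
  96 = 1*49 + 47, so a_3 = 1.
  49 = 1*47 + 2, so a_4 = 1.
  47 = 23*2 + 1, so a_5 = 23.
  2 = 2*1 + 0, so a_6 = 2.
The remainder reaches 0 after 7 divisions, so the expansion has 7 partial quotients, read off in order.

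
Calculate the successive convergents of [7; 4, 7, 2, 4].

7/1, 29/4, 210/29, 449/62, 2006/277

Using the convergent recurrence p_i = a_i*p_{i-1} + p_{i-2}, q_i = a_i*q_{i-1} + q_{i-2} with p_{-2}=0, p_{-1}=1, q_{-2}=1, q_{-1}=0:
  i=0: a_0=7, p_0 = 7*1 + 0 = 7, q_0 = 7*0 + 1 = 1.
  i=1: a_1=4, p_1 = 4*7 + 1 = 29, q_1 = 4*1 + 0 = 4.
  i=2: a_2=7, p_2 = 7*29 + 7 = 210, q_2 = 7*4 + 1 = 29.
  i=3: a_3=2, p_3 = 2*210 + 29 = 449, q_3 = 2*29 + 4 = 62.
  i=4: a_4=4, p_4 = 4*449 + 210 = 2006, q_4 = 4*62 + 29 = 277.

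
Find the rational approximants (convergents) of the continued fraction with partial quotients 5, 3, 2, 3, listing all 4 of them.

5/1, 16/3, 37/7, 127/24

Using the convergent recurrence p_i = a_i*p_{i-1} + p_{i-2}, q_i = a_i*q_{i-1} + q_{i-2} with p_{-2}=0, p_{-1}=1, q_{-2}=1, q_{-1}=0:
  i=0: a_0=5, p_0 = 5*1 + 0 = 5, q_0 = 5*0 + 1 = 1.
  i=1: a_1=3, p_1 = 3*5 + 1 = 16, q_1 = 3*1 + 0 = 3.
  i=2: a_2=2, p_2 = 2*16 + 5 = 37, q_2 = 2*3 + 1 = 7.
  i=3: a_3=3, p_3 = 3*37 + 16 = 127, q_3 = 3*7 + 3 = 24.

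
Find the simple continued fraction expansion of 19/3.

Run the Euclidean algorithm on 19 and 3; the successive quotients are the partial quotients a_0, a_1, ... (each step inverts the fractional part left over by the previous one):
  19 = 6*3 + 1, so a_0 = 6.
  3 = 3*1 + 0, so a_1 = 3.
The remainder reaches 0 after 2 divisions, so the expansion has 2 partial quotients, read off in order.

[6; 3]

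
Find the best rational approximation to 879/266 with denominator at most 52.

Expand x = 879/266 as a continued fraction with the Euclidean algorithm:
  879 = 3*266 + 81, so a_0 = 3.
  266 = 3*81 + 23, so a_1 = 3.
  81 = 3*23 + 12, so a_2 = 3.
  23 = 1*12 + 11, so a_3 = 1.
  12 = 1*11 + 1, so a_4 = 1.
  11 = 11*1 + 0, so a_5 = 11.
so x = [3; 3, 3, 1, 1, 11].
Convergents (p_i = a_i*p_{i-1} + p_{i-2}, q_i = a_i*q_{i-1} + q_{i-2} with p_{-2}=0, p_{-1}=1, q_{-2}=1, q_{-1}=0), until the denominator exceeds 52:
  i=0: a_0=3, p_0 = 3*1 + 0 = 3, q_0 = 3*0 + 1 = 1.
  i=1: a_1=3, p_1 = 3*3 + 1 = 10, q_1 = 3*1 + 0 = 3.
  i=2: a_2=3, p_2 = 3*10 + 3 = 33, q_2 = 3*3 + 1 = 10.
  i=3: a_3=1, p_3 = 1*33 + 10 = 43, q_3 = 1*10 + 3 = 13.
  i=4: a_4=1, p_4 = 1*43 + 33 = 76, q_4 = 1*13 + 10 = 23.
  i=5: a_5=11, p_5 = 11*76 + 43 = 879, q_5 = 11*23 + 13 = 266.
q_5 = 266 > 52, so the last convergent with denominator <= 52 is p_4/q_4 = 76/23.
The closest fraction with denominator <= 52 is either p_4/q_4 or the intermediate fraction (k*p_4 + p_3)/(k*q_4 + q_3) with the largest k >= 1 whose denominator stays <= 52; these approach x as k grows, and every other convergent or intermediate fraction in range is farther away.
Largest k: floor((52 - q_3)/q_4) = floor((52 - 13)/23) = 1.
That gives (1*76 + 43)/(1*23 + 13) = 119/36.
Compare the errors: |x - 76/23| = |879*23 - 76*266|/(266*23) = 1/6118, and |x - 119/36| = |879*36 - 119*266|/(266*36) = 10/9576.
Cross-multiplying, 1*9576 = 9576 < 61180 = 10*6118, so 1/6118 is smaller: the convergent 76/23 is closer to x than 119/36.

76/23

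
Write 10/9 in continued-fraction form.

Run the Euclidean algorithm on 10 and 9; the successive quotients are the partial quotients a_0, a_1, ... (each step inverts the fractional part left over by the previous one):
  10 = 1*9 + 1, so a_0 = 1.
  9 = 9*1 + 0, so a_1 = 9.
The remainder reaches 0 after 2 divisions, so the expansion has 2 partial quotients, read off in order.

[1; 9]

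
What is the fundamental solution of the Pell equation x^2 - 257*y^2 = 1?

First expand sqrt(257) as a continued fraction. With x_i = (sqrt(257) + m_i)/d_i and (m_0, d_0) = (0, 1): a_0 = floor(sqrt(257)) = 16, since 16^2 = 256 <= 257 < 289 = 17^2.
Iterate m_{i+1} = d_i*a_i - m_i, d_{i+1} = (257 - m_{i+1}^2)/d_i, a_{i+1} = floor((a_0 + m_{i+1})/d_{i+1}):
  m_1 = 1*16 - 0 = 16, d_1 = (257 - 16^2)/1 = 1/1 = 1, a_1 = floor((16 + 16)/1) = 32.
  m_2 = 1*32 - 16 = 16, d_2 = (257 - 16^2)/1 = 1/1 = 1: (m_2, d_2) = (m_1, d_1) = (16, 1), so from here the quotient a_1 repeats; the period length is 1.
So sqrt(257) = [16; (32)] with period length k = 1.
k is odd, so (p_{k-1}, q_{k-1}) only solves x^2 - 257y^2 = -1 and the fundamental solution of x^2 - 257y^2 = 1 is (p_{2k-1}, q_{2k-1}) = (p_1, q_1); compute convergents through index 1, running through the period twice.
Convergents (p_i = a_i*p_{i-1} + p_{i-2}, q_i = a_i*q_{i-1} + q_{i-2} with p_{-2}=0, p_{-1}=1, q_{-2}=1, q_{-1}=0):
  i=0: a_0=16, p_0 = 16*1 + 0 = 16, q_0 = 16*0 + 1 = 1.
  i=1: a_1=32, p_1 = 32*16 + 1 = 513, q_1 = 32*1 + 0 = 32.
Indeed p_0^2 - 257*q_0^2 = 256 - 257 = -1, not +1.
Check: 513^2 - 257*32^2 = 263169 - 263168 = 1, so (x, y) = (513, 32) solves the equation, and by the theorem it is the least positive solution.

(x, y) = (513, 32)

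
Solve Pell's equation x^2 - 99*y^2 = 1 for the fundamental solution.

First expand sqrt(99) as a continued fraction. With x_i = (sqrt(99) + m_i)/d_i and (m_0, d_0) = (0, 1): a_0 = floor(sqrt(99)) = 9, since 9^2 = 81 <= 99 < 100 = 10^2.
Iterate m_{i+1} = d_i*a_i - m_i, d_{i+1} = (99 - m_{i+1}^2)/d_i, a_{i+1} = floor((a_0 + m_{i+1})/d_{i+1}):
  m_1 = 1*9 - 0 = 9, d_1 = (99 - 9^2)/1 = 18/1 = 18, a_1 = floor((9 + 9)/18) = 1.
  m_2 = 18*1 - 9 = 9, d_2 = (99 - 9^2)/18 = 18/18 = 1, a_2 = floor((9 + 9)/1) = 18.
  m_3 = 1*18 - 9 = 9, d_3 = (99 - 9^2)/1 = 18/1 = 18: (m_3, d_3) = (m_1, d_1) = (9, 18), so from here the quotients repeat a_1, a_2; the period length is 2.
So sqrt(99) = [9; (1, 18)] with period length k = 2.
k is even, so the fundamental solution of x^2 - 99y^2 = 1 is (p_{k-1}, q_{k-1}) = (p_1, q_1); compute convergents through index 1.
Convergents (p_i = a_i*p_{i-1} + p_{i-2}, q_i = a_i*q_{i-1} + q_{i-2} with p_{-2}=0, p_{-1}=1, q_{-2}=1, q_{-1}=0):
  i=0: a_0=9, p_0 = 9*1 + 0 = 9, q_0 = 9*0 + 1 = 1.
  i=1: a_1=1, p_1 = 1*9 + 1 = 10, q_1 = 1*1 + 0 = 1.
Check: 10^2 - 99*1^2 = 100 - 99 = 1, so (x, y) = (10, 1) solves the equation, and by the theorem it is the least positive solution.

(x, y) = (10, 1)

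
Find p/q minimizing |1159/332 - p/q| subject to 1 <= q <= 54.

185/53

Expand x = 1159/332 as a continued fraction with the Euclidean algorithm:
  1159 = 3*332 + 163, so a_0 = 3.
  332 = 2*163 + 6, so a_1 = 2.
  163 = 27*6 + 1, so a_2 = 27.
  6 = 6*1 + 0, so a_3 = 6.
so x = [3; 2, 27, 6].
Convergents (p_i = a_i*p_{i-1} + p_{i-2}, q_i = a_i*q_{i-1} + q_{i-2} with p_{-2}=0, p_{-1}=1, q_{-2}=1, q_{-1}=0), until the denominator exceeds 54:
  i=0: a_0=3, p_0 = 3*1 + 0 = 3, q_0 = 3*0 + 1 = 1.
  i=1: a_1=2, p_1 = 2*3 + 1 = 7, q_1 = 2*1 + 0 = 2.
  i=2: a_2=27, p_2 = 27*7 + 3 = 192, q_2 = 27*2 + 1 = 55.
q_2 = 55 > 54, so the last convergent with denominator <= 54 is p_1/q_1 = 7/2.
The closest fraction with denominator <= 54 is either p_1/q_1 or the intermediate fraction (k*p_1 + p_0)/(k*q_1 + q_0) with the largest k >= 1 whose denominator stays <= 54; these approach x as k grows, and every other convergent or intermediate fraction in range is farther away.
Largest k: floor((54 - q_0)/q_1) = floor((54 - 1)/2) = 26.
That gives (26*7 + 3)/(26*2 + 1) = 185/53.
Compare the errors: |x - 7/2| = |1159*2 - 7*332|/(332*2) = 6/664, and |x - 185/53| = |1159*53 - 185*332|/(332*53) = 7/17596.
Cross-multiplying, 7*664 = 4648 < 105576 = 6*17596, so 7/17596 is smaller: the intermediate fraction 185/53 is closer to x than 7/2.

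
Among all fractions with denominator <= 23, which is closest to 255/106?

53/22

Expand x = 255/106 as a continued fraction with the Euclidean algorithm:
  255 = 2*106 + 43, so a_0 = 2.
  106 = 2*43 + 20, so a_1 = 2.
  43 = 2*20 + 3, so a_2 = 2.
  20 = 6*3 + 2, so a_3 = 6.
  3 = 1*2 + 1, so a_4 = 1.
  2 = 2*1 + 0, so a_5 = 2.
so x = [2; 2, 2, 6, 1, 2].
Convergents (p_i = a_i*p_{i-1} + p_{i-2}, q_i = a_i*q_{i-1} + q_{i-2} with p_{-2}=0, p_{-1}=1, q_{-2}=1, q_{-1}=0), until the denominator exceeds 23:
  i=0: a_0=2, p_0 = 2*1 + 0 = 2, q_0 = 2*0 + 1 = 1.
  i=1: a_1=2, p_1 = 2*2 + 1 = 5, q_1 = 2*1 + 0 = 2.
  i=2: a_2=2, p_2 = 2*5 + 2 = 12, q_2 = 2*2 + 1 = 5.
  i=3: a_3=6, p_3 = 6*12 + 5 = 77, q_3 = 6*5 + 2 = 32.
q_3 = 32 > 23, so the last convergent with denominator <= 23 is p_2/q_2 = 12/5.
The closest fraction with denominator <= 23 is either p_2/q_2 or the intermediate fraction (k*p_2 + p_1)/(k*q_2 + q_1) with the largest k >= 1 whose denominator stays <= 23; these approach x as k grows, and every other convergent or intermediate fraction in range is farther away.
Largest k: floor((23 - q_1)/q_2) = floor((23 - 2)/5) = 4.
That gives (4*12 + 5)/(4*5 + 2) = 53/22.
Compare the errors: |x - 12/5| = |255*5 - 12*106|/(106*5) = 3/530, and |x - 53/22| = |255*22 - 53*106|/(106*22) = 8/2332.
Cross-multiplying, 8*530 = 4240 < 6996 = 3*2332, so 8/2332 is smaller: the intermediate fraction 53/22 is closer to x than 12/5.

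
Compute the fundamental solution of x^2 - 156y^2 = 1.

First expand sqrt(156) as a continued fraction. With x_i = (sqrt(156) + m_i)/d_i and (m_0, d_0) = (0, 1): a_0 = floor(sqrt(156)) = 12, since 12^2 = 144 <= 156 < 169 = 13^2.
Iterate m_{i+1} = d_i*a_i - m_i, d_{i+1} = (156 - m_{i+1}^2)/d_i, a_{i+1} = floor((a_0 + m_{i+1})/d_{i+1}):
  m_1 = 1*12 - 0 = 12, d_1 = (156 - 12^2)/1 = 12/1 = 12, a_1 = floor((12 + 12)/12) = 2.
  m_2 = 12*2 - 12 = 12, d_2 = (156 - 12^2)/12 = 12/12 = 1, a_2 = floor((12 + 12)/1) = 24.
  m_3 = 1*24 - 12 = 12, d_3 = (156 - 12^2)/1 = 12/1 = 12: (m_3, d_3) = (m_1, d_1) = (12, 12), so from here the quotients repeat a_1, a_2; the period length is 2.
So sqrt(156) = [12; (2, 24)] with period length k = 2.
k is even, so the fundamental solution of x^2 - 156y^2 = 1 is (p_{k-1}, q_{k-1}) = (p_1, q_1); compute convergents through index 1.
Convergents (p_i = a_i*p_{i-1} + p_{i-2}, q_i = a_i*q_{i-1} + q_{i-2} with p_{-2}=0, p_{-1}=1, q_{-2}=1, q_{-1}=0):
  i=0: a_0=12, p_0 = 12*1 + 0 = 12, q_0 = 12*0 + 1 = 1.
  i=1: a_1=2, p_1 = 2*12 + 1 = 25, q_1 = 2*1 + 0 = 2.
Check: 25^2 - 156*2^2 = 625 - 624 = 1, so (x, y) = (25, 2) solves the equation, and by the theorem it is the least positive solution.

(x, y) = (25, 2)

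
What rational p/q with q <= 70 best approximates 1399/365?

Expand x = 1399/365 as a continued fraction with the Euclidean algorithm:
  1399 = 3*365 + 304, so a_0 = 3.
  365 = 1*304 + 61, so a_1 = 1.
  304 = 4*61 + 60, so a_2 = 4.
  61 = 1*60 + 1, so a_3 = 1.
  60 = 60*1 + 0, so a_4 = 60.
so x = [3; 1, 4, 1, 60].
Convergents (p_i = a_i*p_{i-1} + p_{i-2}, q_i = a_i*q_{i-1} + q_{i-2} with p_{-2}=0, p_{-1}=1, q_{-2}=1, q_{-1}=0), until the denominator exceeds 70:
  i=0: a_0=3, p_0 = 3*1 + 0 = 3, q_0 = 3*0 + 1 = 1.
  i=1: a_1=1, p_1 = 1*3 + 1 = 4, q_1 = 1*1 + 0 = 1.
  i=2: a_2=4, p_2 = 4*4 + 3 = 19, q_2 = 4*1 + 1 = 5.
  i=3: a_3=1, p_3 = 1*19 + 4 = 23, q_3 = 1*5 + 1 = 6.
  i=4: a_4=60, p_4 = 60*23 + 19 = 1399, q_4 = 60*6 + 5 = 365.
q_4 = 365 > 70, so the last convergent with denominator <= 70 is p_3/q_3 = 23/6.
The closest fraction with denominator <= 70 is either p_3/q_3 or the intermediate fraction (k*p_3 + p_2)/(k*q_3 + q_2) with the largest k >= 1 whose denominator stays <= 70; these approach x as k grows, and every other convergent or intermediate fraction in range is farther away.
Largest k: floor((70 - q_2)/q_3) = floor((70 - 5)/6) = 10.
That gives (10*23 + 19)/(10*6 + 5) = 249/65.
Compare the errors: |x - 23/6| = |1399*6 - 23*365|/(365*6) = 1/2190, and |x - 249/65| = |1399*65 - 249*365|/(365*65) = 50/23725.
Cross-multiplying, 1*23725 = 23725 < 109500 = 50*2190, so 1/2190 is smaller: the convergent 23/6 is closer to x than 249/65.

23/6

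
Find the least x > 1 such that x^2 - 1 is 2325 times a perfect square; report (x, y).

(x, y) = (12151, 252)

First expand sqrt(2325) as a continued fraction. With x_i = (sqrt(2325) + m_i)/d_i and (m_0, d_0) = (0, 1): a_0 = floor(sqrt(2325)) = 48, since 48^2 = 2304 <= 2325 < 2401 = 49^2.
Iterate m_{i+1} = d_i*a_i - m_i, d_{i+1} = (2325 - m_{i+1}^2)/d_i, a_{i+1} = floor((a_0 + m_{i+1})/d_{i+1}):
  m_1 = 1*48 - 0 = 48, d_1 = (2325 - 48^2)/1 = 21/1 = 21, a_1 = floor((48 + 48)/21) = 4.
  m_2 = 21*4 - 48 = 36, d_2 = (2325 - 36^2)/21 = 1029/21 = 49, a_2 = floor((48 + 36)/49) = 1.
  m_3 = 49*1 - 36 = 13, d_3 = (2325 - 13^2)/49 = 2156/49 = 44, a_3 = floor((48 + 13)/44) = 1.
  m_4 = 44*1 - 13 = 31, d_4 = (2325 - 31^2)/44 = 1364/44 = 31, a_4 = floor((48 + 31)/31) = 2.
  m_5 = 31*2 - 31 = 31, d_5 = (2325 - 31^2)/31 = 1364/31 = 44, a_5 = floor((48 + 31)/44) = 1.
  m_6 = 44*1 - 31 = 13, d_6 = (2325 - 13^2)/44 = 2156/44 = 49, a_6 = floor((48 + 13)/49) = 1.
  m_7 = 49*1 - 13 = 36, d_7 = (2325 - 36^2)/49 = 1029/49 = 21, a_7 = floor((48 + 36)/21) = 4.
  m_8 = 21*4 - 36 = 48, d_8 = (2325 - 48^2)/21 = 21/21 = 1, a_8 = floor((48 + 48)/1) = 96.
  m_9 = 1*96 - 48 = 48, d_9 = (2325 - 48^2)/1 = 21/1 = 21: (m_9, d_9) = (m_1, d_1) = (48, 21), so from here the quotients repeat a_1, ..., a_8; the period length is 8.
So sqrt(2325) = [48; (4, 1, 1, 2, 1, 1, 4, 96)] with period length k = 8.
k is even, so the fundamental solution of x^2 - 2325y^2 = 1 is (p_{k-1}, q_{k-1}) = (p_7, q_7); compute convergents through index 7.
Convergents (p_i = a_i*p_{i-1} + p_{i-2}, q_i = a_i*q_{i-1} + q_{i-2} with p_{-2}=0, p_{-1}=1, q_{-2}=1, q_{-1}=0):
  i=0: a_0=48, p_0 = 48*1 + 0 = 48, q_0 = 48*0 + 1 = 1.
  i=1: a_1=4, p_1 = 4*48 + 1 = 193, q_1 = 4*1 + 0 = 4.
  i=2: a_2=1, p_2 = 1*193 + 48 = 241, q_2 = 1*4 + 1 = 5.
  i=3: a_3=1, p_3 = 1*241 + 193 = 434, q_3 = 1*5 + 4 = 9.
  i=4: a_4=2, p_4 = 2*434 + 241 = 1109, q_4 = 2*9 + 5 = 23.
  i=5: a_5=1, p_5 = 1*1109 + 434 = 1543, q_5 = 1*23 + 9 = 32.
  i=6: a_6=1, p_6 = 1*1543 + 1109 = 2652, q_6 = 1*32 + 23 = 55.
  i=7: a_7=4, p_7 = 4*2652 + 1543 = 12151, q_7 = 4*55 + 32 = 252.
Check: 12151^2 - 2325*252^2 = 147646801 - 147646800 = 1, so (x, y) = (12151, 252) solves the equation, and by the theorem it is the least positive solution.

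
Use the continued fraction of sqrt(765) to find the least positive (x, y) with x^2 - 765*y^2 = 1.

First expand sqrt(765) as a continued fraction. With x_i = (sqrt(765) + m_i)/d_i and (m_0, d_0) = (0, 1): a_0 = floor(sqrt(765)) = 27, since 27^2 = 729 <= 765 < 784 = 28^2.
Iterate m_{i+1} = d_i*a_i - m_i, d_{i+1} = (765 - m_{i+1}^2)/d_i, a_{i+1} = floor((a_0 + m_{i+1})/d_{i+1}):
  m_1 = 1*27 - 0 = 27, d_1 = (765 - 27^2)/1 = 36/1 = 36, a_1 = floor((27 + 27)/36) = 1.
  m_2 = 36*1 - 27 = 9, d_2 = (765 - 9^2)/36 = 684/36 = 19, a_2 = floor((27 + 9)/19) = 1.
  m_3 = 19*1 - 9 = 10, d_3 = (765 - 10^2)/19 = 665/19 = 35, a_3 = floor((27 + 10)/35) = 1.
  m_4 = 35*1 - 10 = 25, d_4 = (765 - 25^2)/35 = 140/35 = 4, a_4 = floor((27 + 25)/4) = 13.
  m_5 = 4*13 - 25 = 27, d_5 = (765 - 27^2)/4 = 36/4 = 9, a_5 = floor((27 + 27)/9) = 6.
  m_6 = 9*6 - 27 = 27, d_6 = (765 - 27^2)/9 = 36/9 = 4, a_6 = floor((27 + 27)/4) = 13.
  m_7 = 4*13 - 27 = 25, d_7 = (765 - 25^2)/4 = 140/4 = 35, a_7 = floor((27 + 25)/35) = 1.
  m_8 = 35*1 - 25 = 10, d_8 = (765 - 10^2)/35 = 665/35 = 19, a_8 = floor((27 + 10)/19) = 1.
  m_9 = 19*1 - 10 = 9, d_9 = (765 - 9^2)/19 = 684/19 = 36, a_9 = floor((27 + 9)/36) = 1.
  m_10 = 36*1 - 9 = 27, d_10 = (765 - 27^2)/36 = 36/36 = 1, a_10 = floor((27 + 27)/1) = 54.
  m_11 = 1*54 - 27 = 27, d_11 = (765 - 27^2)/1 = 36/1 = 36: (m_11, d_11) = (m_1, d_1) = (27, 36), so from here the quotients repeat a_1, ..., a_10; the period length is 10.
So sqrt(765) = [27; (1, 1, 1, 13, 6, 13, 1, 1, 1, 54)] with period length k = 10.
k is even, so the fundamental solution of x^2 - 765y^2 = 1 is (p_{k-1}, q_{k-1}) = (p_9, q_9); compute convergents through index 9.
Convergents (p_i = a_i*p_{i-1} + p_{i-2}, q_i = a_i*q_{i-1} + q_{i-2} with p_{-2}=0, p_{-1}=1, q_{-2}=1, q_{-1}=0):
  i=0: a_0=27, p_0 = 27*1 + 0 = 27, q_0 = 27*0 + 1 = 1.
  i=1: a_1=1, p_1 = 1*27 + 1 = 28, q_1 = 1*1 + 0 = 1.
  i=2: a_2=1, p_2 = 1*28 + 27 = 55, q_2 = 1*1 + 1 = 2.
  i=3: a_3=1, p_3 = 1*55 + 28 = 83, q_3 = 1*2 + 1 = 3.
  i=4: a_4=13, p_4 = 13*83 + 55 = 1134, q_4 = 13*3 + 2 = 41.
  i=5: a_5=6, p_5 = 6*1134 + 83 = 6887, q_5 = 6*41 + 3 = 249.
  i=6: a_6=13, p_6 = 13*6887 + 1134 = 90665, q_6 = 13*249 + 41 = 3278.
  i=7: a_7=1, p_7 = 1*90665 + 6887 = 97552, q_7 = 1*3278 + 249 = 3527.
  i=8: a_8=1, p_8 = 1*97552 + 90665 = 188217, q_8 = 1*3527 + 3278 = 6805.
  i=9: a_9=1, p_9 = 1*188217 + 97552 = 285769, q_9 = 1*6805 + 3527 = 10332.
Check: 285769^2 - 765*10332^2 = 81663921361 - 81663921360 = 1, so (x, y) = (285769, 10332) solves the equation, and by the theorem it is the least positive solution.

(x, y) = (285769, 10332)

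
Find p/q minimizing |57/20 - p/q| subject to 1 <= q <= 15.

Expand x = 57/20 as a continued fraction with the Euclidean algorithm:
  57 = 2*20 + 17, so a_0 = 2.
  20 = 1*17 + 3, so a_1 = 1.
  17 = 5*3 + 2, so a_2 = 5.
  3 = 1*2 + 1, so a_3 = 1.
  2 = 2*1 + 0, so a_4 = 2.
so x = [2; 1, 5, 1, 2].
Convergents (p_i = a_i*p_{i-1} + p_{i-2}, q_i = a_i*q_{i-1} + q_{i-2} with p_{-2}=0, p_{-1}=1, q_{-2}=1, q_{-1}=0), until the denominator exceeds 15:
  i=0: a_0=2, p_0 = 2*1 + 0 = 2, q_0 = 2*0 + 1 = 1.
  i=1: a_1=1, p_1 = 1*2 + 1 = 3, q_1 = 1*1 + 0 = 1.
  i=2: a_2=5, p_2 = 5*3 + 2 = 17, q_2 = 5*1 + 1 = 6.
  i=3: a_3=1, p_3 = 1*17 + 3 = 20, q_3 = 1*6 + 1 = 7.
  i=4: a_4=2, p_4 = 2*20 + 17 = 57, q_4 = 2*7 + 6 = 20.
q_4 = 20 > 15, so the last convergent with denominator <= 15 is p_3/q_3 = 20/7.
The closest fraction with denominator <= 15 is either p_3/q_3 or the intermediate fraction (k*p_3 + p_2)/(k*q_3 + q_2) with the largest k >= 1 whose denominator stays <= 15; these approach x as k grows, and every other convergent or intermediate fraction in range is farther away.
Largest k: floor((15 - q_2)/q_3) = floor((15 - 6)/7) = 1.
That gives (1*20 + 17)/(1*7 + 6) = 37/13.
Compare the errors: |x - 20/7| = |57*7 - 20*20|/(20*7) = 1/140, and |x - 37/13| = |57*13 - 37*20|/(20*13) = 1/260.
Cross-multiplying, 1*140 = 140 < 260 = 1*260, so 1/260 is smaller: the intermediate fraction 37/13 is closer to x than 20/7.

37/13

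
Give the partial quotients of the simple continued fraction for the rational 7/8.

Run the Euclidean algorithm on 7 and 8; the successive quotients are the partial quotients a_0, a_1, ... (each step inverts the fractional part left over by the previous one):
  7 = 0*8 + 7, so a_0 = 0.
  8 = 1*7 + 1, so a_1 = 1.
  7 = 7*1 + 0, so a_2 = 7.
The remainder reaches 0 after 3 divisions, so the expansion has 3 partial quotients, read off in order.

[0; 1, 7]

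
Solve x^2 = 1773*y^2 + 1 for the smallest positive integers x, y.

First expand sqrt(1773) as a continued fraction. With x_i = (sqrt(1773) + m_i)/d_i and (m_0, d_0) = (0, 1): a_0 = floor(sqrt(1773)) = 42, since 42^2 = 1764 <= 1773 < 1849 = 43^2.
Iterate m_{i+1} = d_i*a_i - m_i, d_{i+1} = (1773 - m_{i+1}^2)/d_i, a_{i+1} = floor((a_0 + m_{i+1})/d_{i+1}):
  m_1 = 1*42 - 0 = 42, d_1 = (1773 - 42^2)/1 = 9/1 = 9, a_1 = floor((42 + 42)/9) = 9.
  m_2 = 9*9 - 42 = 39, d_2 = (1773 - 39^2)/9 = 252/9 = 28, a_2 = floor((42 + 39)/28) = 2.
  m_3 = 28*2 - 39 = 17, d_3 = (1773 - 17^2)/28 = 1484/28 = 53, a_3 = floor((42 + 17)/53) = 1.
  m_4 = 53*1 - 17 = 36, d_4 = (1773 - 36^2)/53 = 477/53 = 9, a_4 = floor((42 + 36)/9) = 8.
  m_5 = 9*8 - 36 = 36, d_5 = (1773 - 36^2)/9 = 477/9 = 53, a_5 = floor((42 + 36)/53) = 1.
  m_6 = 53*1 - 36 = 17, d_6 = (1773 - 17^2)/53 = 1484/53 = 28, a_6 = floor((42 + 17)/28) = 2.
  m_7 = 28*2 - 17 = 39, d_7 = (1773 - 39^2)/28 = 252/28 = 9, a_7 = floor((42 + 39)/9) = 9.
  m_8 = 9*9 - 39 = 42, d_8 = (1773 - 42^2)/9 = 9/9 = 1, a_8 = floor((42 + 42)/1) = 84.
  m_9 = 1*84 - 42 = 42, d_9 = (1773 - 42^2)/1 = 9/1 = 9: (m_9, d_9) = (m_1, d_1) = (42, 9), so from here the quotients repeat a_1, ..., a_8; the period length is 8.
So sqrt(1773) = [42; (9, 2, 1, 8, 1, 2, 9, 84)] with period length k = 8.
k is even, so the fundamental solution of x^2 - 1773y^2 = 1 is (p_{k-1}, q_{k-1}) = (p_7, q_7); compute convergents through index 7.
Convergents (p_i = a_i*p_{i-1} + p_{i-2}, q_i = a_i*q_{i-1} + q_{i-2} with p_{-2}=0, p_{-1}=1, q_{-2}=1, q_{-1}=0):
  i=0: a_0=42, p_0 = 42*1 + 0 = 42, q_0 = 42*0 + 1 = 1.
  i=1: a_1=9, p_1 = 9*42 + 1 = 379, q_1 = 9*1 + 0 = 9.
  i=2: a_2=2, p_2 = 2*379 + 42 = 800, q_2 = 2*9 + 1 = 19.
  i=3: a_3=1, p_3 = 1*800 + 379 = 1179, q_3 = 1*19 + 9 = 28.
  i=4: a_4=8, p_4 = 8*1179 + 800 = 10232, q_4 = 8*28 + 19 = 243.
  i=5: a_5=1, p_5 = 1*10232 + 1179 = 11411, q_5 = 1*243 + 28 = 271.
  i=6: a_6=2, p_6 = 2*11411 + 10232 = 33054, q_6 = 2*271 + 243 = 785.
  i=7: a_7=9, p_7 = 9*33054 + 11411 = 308897, q_7 = 9*785 + 271 = 7336.
Check: 308897^2 - 1773*7336^2 = 95417356609 - 95417356608 = 1, so (x, y) = (308897, 7336) solves the equation, and by the theorem it is the least positive solution.

(x, y) = (308897, 7336)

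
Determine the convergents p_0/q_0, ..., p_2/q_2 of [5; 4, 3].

5/1, 21/4, 68/13

Using the convergent recurrence p_i = a_i*p_{i-1} + p_{i-2}, q_i = a_i*q_{i-1} + q_{i-2} with p_{-2}=0, p_{-1}=1, q_{-2}=1, q_{-1}=0:
  i=0: a_0=5, p_0 = 5*1 + 0 = 5, q_0 = 5*0 + 1 = 1.
  i=1: a_1=4, p_1 = 4*5 + 1 = 21, q_1 = 4*1 + 0 = 4.
  i=2: a_2=3, p_2 = 3*21 + 5 = 68, q_2 = 3*4 + 1 = 13.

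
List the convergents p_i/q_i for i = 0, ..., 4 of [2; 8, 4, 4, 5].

2/1, 17/8, 70/33, 297/140, 1555/733

Using the convergent recurrence p_i = a_i*p_{i-1} + p_{i-2}, q_i = a_i*q_{i-1} + q_{i-2} with p_{-2}=0, p_{-1}=1, q_{-2}=1, q_{-1}=0:
  i=0: a_0=2, p_0 = 2*1 + 0 = 2, q_0 = 2*0 + 1 = 1.
  i=1: a_1=8, p_1 = 8*2 + 1 = 17, q_1 = 8*1 + 0 = 8.
  i=2: a_2=4, p_2 = 4*17 + 2 = 70, q_2 = 4*8 + 1 = 33.
  i=3: a_3=4, p_3 = 4*70 + 17 = 297, q_3 = 4*33 + 8 = 140.
  i=4: a_4=5, p_4 = 5*297 + 70 = 1555, q_4 = 5*140 + 33 = 733.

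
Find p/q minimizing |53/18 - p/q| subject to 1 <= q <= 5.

Expand x = 53/18 as a continued fraction with the Euclidean algorithm:
  53 = 2*18 + 17, so a_0 = 2.
  18 = 1*17 + 1, so a_1 = 1.
  17 = 17*1 + 0, so a_2 = 17.
so x = [2; 1, 17].
Convergents (p_i = a_i*p_{i-1} + p_{i-2}, q_i = a_i*q_{i-1} + q_{i-2} with p_{-2}=0, p_{-1}=1, q_{-2}=1, q_{-1}=0), until the denominator exceeds 5:
  i=0: a_0=2, p_0 = 2*1 + 0 = 2, q_0 = 2*0 + 1 = 1.
  i=1: a_1=1, p_1 = 1*2 + 1 = 3, q_1 = 1*1 + 0 = 1.
  i=2: a_2=17, p_2 = 17*3 + 2 = 53, q_2 = 17*1 + 1 = 18.
q_2 = 18 > 5, so the last convergent with denominator <= 5 is p_1/q_1 = 3/1.
The closest fraction with denominator <= 5 is either p_1/q_1 or the intermediate fraction (k*p_1 + p_0)/(k*q_1 + q_0) with the largest k >= 1 whose denominator stays <= 5; these approach x as k grows, and every other convergent or intermediate fraction in range is farther away.
Largest k: floor((5 - q_0)/q_1) = floor((5 - 1)/1) = 4.
That gives (4*3 + 2)/(4*1 + 1) = 14/5.
Compare the errors: |x - 3/1| = |53*1 - 3*18|/(18*1) = 1/18, and |x - 14/5| = |53*5 - 14*18|/(18*5) = 13/90.
Cross-multiplying, 1*90 = 90 < 234 = 13*18, so 1/18 is smaller: the convergent 3/1 is closer to x than 14/5.

3/1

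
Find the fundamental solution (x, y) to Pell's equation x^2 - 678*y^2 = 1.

(x, y) = (677, 26)

First expand sqrt(678) as a continued fraction. With x_i = (sqrt(678) + m_i)/d_i and (m_0, d_0) = (0, 1): a_0 = floor(sqrt(678)) = 26, since 26^2 = 676 <= 678 < 729 = 27^2.
Iterate m_{i+1} = d_i*a_i - m_i, d_{i+1} = (678 - m_{i+1}^2)/d_i, a_{i+1} = floor((a_0 + m_{i+1})/d_{i+1}):
  m_1 = 1*26 - 0 = 26, d_1 = (678 - 26^2)/1 = 2/1 = 2, a_1 = floor((26 + 26)/2) = 26.
  m_2 = 2*26 - 26 = 26, d_2 = (678 - 26^2)/2 = 2/2 = 1, a_2 = floor((26 + 26)/1) = 52.
  m_3 = 1*52 - 26 = 26, d_3 = (678 - 26^2)/1 = 2/1 = 2: (m_3, d_3) = (m_1, d_1) = (26, 2), so from here the quotients repeat a_1, a_2; the period length is 2.
So sqrt(678) = [26; (26, 52)] with period length k = 2.
k is even, so the fundamental solution of x^2 - 678y^2 = 1 is (p_{k-1}, q_{k-1}) = (p_1, q_1); compute convergents through index 1.
Convergents (p_i = a_i*p_{i-1} + p_{i-2}, q_i = a_i*q_{i-1} + q_{i-2} with p_{-2}=0, p_{-1}=1, q_{-2}=1, q_{-1}=0):
  i=0: a_0=26, p_0 = 26*1 + 0 = 26, q_0 = 26*0 + 1 = 1.
  i=1: a_1=26, p_1 = 26*26 + 1 = 677, q_1 = 26*1 + 0 = 26.
Check: 677^2 - 678*26^2 = 458329 - 458328 = 1, so (x, y) = (677, 26) solves the equation, and by the theorem it is the least positive solution.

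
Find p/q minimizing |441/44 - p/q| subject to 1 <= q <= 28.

281/28

Expand x = 441/44 as a continued fraction with the Euclidean algorithm:
  441 = 10*44 + 1, so a_0 = 10.
  44 = 44*1 + 0, so a_1 = 44.
so x = [10; 44].
Convergents (p_i = a_i*p_{i-1} + p_{i-2}, q_i = a_i*q_{i-1} + q_{i-2} with p_{-2}=0, p_{-1}=1, q_{-2}=1, q_{-1}=0), until the denominator exceeds 28:
  i=0: a_0=10, p_0 = 10*1 + 0 = 10, q_0 = 10*0 + 1 = 1.
  i=1: a_1=44, p_1 = 44*10 + 1 = 441, q_1 = 44*1 + 0 = 44.
q_1 = 44 > 28, so the last convergent with denominator <= 28 is p_0/q_0 = 10/1.
The closest fraction with denominator <= 28 is either p_0/q_0 or the intermediate fraction (k*p_0 + p_{-1})/(k*q_0 + q_{-1}) with the largest k >= 1 whose denominator stays <= 28; these approach x as k grows, and every other convergent or intermediate fraction in range is farther away.
Largest k: floor((28 - q_{-1})/q_0) = floor((28 - 0)/1) = 28 (using the seeds p_{-1} = 1, q_{-1} = 0).
That gives (28*10 + 1)/(28*1 + 0) = 281/28.
Compare the errors: |x - 10/1| = |441*1 - 10*44|/(44*1) = 1/44, and |x - 281/28| = |441*28 - 281*44|/(44*28) = 16/1232.
Cross-multiplying, 16*44 = 704 < 1232 = 1*1232, so 16/1232 is smaller: the intermediate fraction 281/28 is closer to x than 10/1.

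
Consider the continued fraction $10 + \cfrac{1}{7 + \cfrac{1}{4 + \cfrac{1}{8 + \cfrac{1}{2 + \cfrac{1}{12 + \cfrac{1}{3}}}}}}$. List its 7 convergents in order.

Using the convergent recurrence p_i = a_i*p_{i-1} + p_{i-2}, q_i = a_i*q_{i-1} + q_{i-2} with p_{-2}=0, p_{-1}=1, q_{-2}=1, q_{-1}=0:
  i=0: a_0=10, p_0 = 10*1 + 0 = 10, q_0 = 10*0 + 1 = 1.
  i=1: a_1=7, p_1 = 7*10 + 1 = 71, q_1 = 7*1 + 0 = 7.
  i=2: a_2=4, p_2 = 4*71 + 10 = 294, q_2 = 4*7 + 1 = 29.
  i=3: a_3=8, p_3 = 8*294 + 71 = 2423, q_3 = 8*29 + 7 = 239.
  i=4: a_4=2, p_4 = 2*2423 + 294 = 5140, q_4 = 2*239 + 29 = 507.
  i=5: a_5=12, p_5 = 12*5140 + 2423 = 64103, q_5 = 12*507 + 239 = 6323.
  i=6: a_6=3, p_6 = 3*64103 + 5140 = 197449, q_6 = 3*6323 + 507 = 19476.

10/1, 71/7, 294/29, 2423/239, 5140/507, 64103/6323, 197449/19476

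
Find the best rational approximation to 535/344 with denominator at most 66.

14/9

Expand x = 535/344 as a continued fraction with the Euclidean algorithm:
  535 = 1*344 + 191, so a_0 = 1.
  344 = 1*191 + 153, so a_1 = 1.
  191 = 1*153 + 38, so a_2 = 1.
  153 = 4*38 + 1, so a_3 = 4.
  38 = 38*1 + 0, so a_4 = 38.
so x = [1; 1, 1, 4, 38].
Convergents (p_i = a_i*p_{i-1} + p_{i-2}, q_i = a_i*q_{i-1} + q_{i-2} with p_{-2}=0, p_{-1}=1, q_{-2}=1, q_{-1}=0), until the denominator exceeds 66:
  i=0: a_0=1, p_0 = 1*1 + 0 = 1, q_0 = 1*0 + 1 = 1.
  i=1: a_1=1, p_1 = 1*1 + 1 = 2, q_1 = 1*1 + 0 = 1.
  i=2: a_2=1, p_2 = 1*2 + 1 = 3, q_2 = 1*1 + 1 = 2.
  i=3: a_3=4, p_3 = 4*3 + 2 = 14, q_3 = 4*2 + 1 = 9.
  i=4: a_4=38, p_4 = 38*14 + 3 = 535, q_4 = 38*9 + 2 = 344.
q_4 = 344 > 66, so the last convergent with denominator <= 66 is p_3/q_3 = 14/9.
The closest fraction with denominator <= 66 is either p_3/q_3 or the intermediate fraction (k*p_3 + p_2)/(k*q_3 + q_2) with the largest k >= 1 whose denominator stays <= 66; these approach x as k grows, and every other convergent or intermediate fraction in range is farther away.
Largest k: floor((66 - q_2)/q_3) = floor((66 - 2)/9) = 7.
That gives (7*14 + 3)/(7*9 + 2) = 101/65.
Compare the errors: |x - 14/9| = |535*9 - 14*344|/(344*9) = 1/3096, and |x - 101/65| = |535*65 - 101*344|/(344*65) = 31/22360.
Cross-multiplying, 1*22360 = 22360 < 95976 = 31*3096, so 1/3096 is smaller: the convergent 14/9 is closer to x than 101/65.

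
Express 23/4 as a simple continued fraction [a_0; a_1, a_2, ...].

[5; 1, 3]

Run the Euclidean algorithm on 23 and 4; the successive quotients are the partial quotients a_0, a_1, ... (each step inverts the fractional part left over by the previous one):
  23 = 5*4 + 3, so a_0 = 5.
  4 = 1*3 + 1, so a_1 = 1.
  3 = 3*1 + 0, so a_2 = 3.
The remainder reaches 0 after 3 divisions, so the expansion has 3 partial quotients, read off in order.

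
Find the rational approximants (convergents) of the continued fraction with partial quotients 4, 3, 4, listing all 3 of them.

Using the convergent recurrence p_i = a_i*p_{i-1} + p_{i-2}, q_i = a_i*q_{i-1} + q_{i-2} with p_{-2}=0, p_{-1}=1, q_{-2}=1, q_{-1}=0:
  i=0: a_0=4, p_0 = 4*1 + 0 = 4, q_0 = 4*0 + 1 = 1.
  i=1: a_1=3, p_1 = 3*4 + 1 = 13, q_1 = 3*1 + 0 = 3.
  i=2: a_2=4, p_2 = 4*13 + 4 = 56, q_2 = 4*3 + 1 = 13.

4/1, 13/3, 56/13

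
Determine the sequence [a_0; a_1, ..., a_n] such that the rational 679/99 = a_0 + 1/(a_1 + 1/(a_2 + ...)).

Run the Euclidean algorithm on 679 and 99; the successive quotients are the partial quotients a_0, a_1, ... (each step inverts the fractional part left over by the previous one):
  679 = 6*99 + 85, so a_0 = 6.
  99 = 1*85 + 14, so a_1 = 1.
  85 = 6*14 + 1, so a_2 = 6.
  14 = 14*1 + 0, so a_3 = 14.
The remainder reaches 0 after 4 divisions, so the expansion has 4 partial quotients, read off in order.

[6; 1, 6, 14]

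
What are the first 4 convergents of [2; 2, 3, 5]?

2/1, 5/2, 17/7, 90/37

Using the convergent recurrence p_i = a_i*p_{i-1} + p_{i-2}, q_i = a_i*q_{i-1} + q_{i-2} with p_{-2}=0, p_{-1}=1, q_{-2}=1, q_{-1}=0:
  i=0: a_0=2, p_0 = 2*1 + 0 = 2, q_0 = 2*0 + 1 = 1.
  i=1: a_1=2, p_1 = 2*2 + 1 = 5, q_1 = 2*1 + 0 = 2.
  i=2: a_2=3, p_2 = 3*5 + 2 = 17, q_2 = 3*2 + 1 = 7.
  i=3: a_3=5, p_3 = 5*17 + 5 = 90, q_3 = 5*7 + 2 = 37.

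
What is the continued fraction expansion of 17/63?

[0; 3, 1, 2, 2, 2]

Run the Euclidean algorithm on 17 and 63; the successive quotients are the partial quotients a_0, a_1, ... (each step inverts the fractional part left over by the previous one):
  17 = 0*63 + 17, so a_0 = 0.
  63 = 3*17 + 12, so a_1 = 3.
  17 = 1*12 + 5, so a_2 = 1.
  12 = 2*5 + 2, so a_3 = 2.
  5 = 2*2 + 1, so a_4 = 2.
  2 = 2*1 + 0, so a_5 = 2.
The remainder reaches 0 after 6 divisions, so the expansion has 6 partial quotients, read off in order.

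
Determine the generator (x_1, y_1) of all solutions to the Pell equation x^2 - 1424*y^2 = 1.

First expand sqrt(1424) as a continued fraction. With x_i = (sqrt(1424) + m_i)/d_i and (m_0, d_0) = (0, 1): a_0 = floor(sqrt(1424)) = 37, since 37^2 = 1369 <= 1424 < 1444 = 38^2.
Iterate m_{i+1} = d_i*a_i - m_i, d_{i+1} = (1424 - m_{i+1}^2)/d_i, a_{i+1} = floor((a_0 + m_{i+1})/d_{i+1}):
  m_1 = 1*37 - 0 = 37, d_1 = (1424 - 37^2)/1 = 55/1 = 55, a_1 = floor((37 + 37)/55) = 1.
  m_2 = 55*1 - 37 = 18, d_2 = (1424 - 18^2)/55 = 1100/55 = 20, a_2 = floor((37 + 18)/20) = 2.
  m_3 = 20*2 - 18 = 22, d_3 = (1424 - 22^2)/20 = 940/20 = 47, a_3 = floor((37 + 22)/47) = 1.
  m_4 = 47*1 - 22 = 25, d_4 = (1424 - 25^2)/47 = 799/47 = 17, a_4 = floor((37 + 25)/17) = 3.
  m_5 = 17*3 - 25 = 26, d_5 = (1424 - 26^2)/17 = 748/17 = 44, a_5 = floor((37 + 26)/44) = 1.
  m_6 = 44*1 - 26 = 18, d_6 = (1424 - 18^2)/44 = 1100/44 = 25, a_6 = floor((37 + 18)/25) = 2.
  m_7 = 25*2 - 18 = 32, d_7 = (1424 - 32^2)/25 = 400/25 = 16, a_7 = floor((37 + 32)/16) = 4.
  m_8 = 16*4 - 32 = 32, d_8 = (1424 - 32^2)/16 = 400/16 = 25, a_8 = floor((37 + 32)/25) = 2.
  m_9 = 25*2 - 32 = 18, d_9 = (1424 - 18^2)/25 = 1100/25 = 44, a_9 = floor((37 + 18)/44) = 1.
  m_10 = 44*1 - 18 = 26, d_10 = (1424 - 26^2)/44 = 748/44 = 17, a_10 = floor((37 + 26)/17) = 3.
  m_11 = 17*3 - 26 = 25, d_11 = (1424 - 25^2)/17 = 799/17 = 47, a_11 = floor((37 + 25)/47) = 1.
  m_12 = 47*1 - 25 = 22, d_12 = (1424 - 22^2)/47 = 940/47 = 20, a_12 = floor((37 + 22)/20) = 2.
  m_13 = 20*2 - 22 = 18, d_13 = (1424 - 18^2)/20 = 1100/20 = 55, a_13 = floor((37 + 18)/55) = 1.
  m_14 = 55*1 - 18 = 37, d_14 = (1424 - 37^2)/55 = 55/55 = 1, a_14 = floor((37 + 37)/1) = 74.
  m_15 = 1*74 - 37 = 37, d_15 = (1424 - 37^2)/1 = 55/1 = 55: (m_15, d_15) = (m_1, d_1) = (37, 55), so from here the quotients repeat a_1, ..., a_14; the period length is 14.
So sqrt(1424) = [37; (1, 2, 1, 3, 1, 2, 4, 2, 1, 3, 1, 2, 1, 74)] with period length k = 14.
k is even, so the fundamental solution of x^2 - 1424y^2 = 1 is (p_{k-1}, q_{k-1}) = (p_13, q_13); compute convergents through index 13.
Convergents (p_i = a_i*p_{i-1} + p_{i-2}, q_i = a_i*q_{i-1} + q_{i-2} with p_{-2}=0, p_{-1}=1, q_{-2}=1, q_{-1}=0):
  i=0: a_0=37, p_0 = 37*1 + 0 = 37, q_0 = 37*0 + 1 = 1.
  i=1: a_1=1, p_1 = 1*37 + 1 = 38, q_1 = 1*1 + 0 = 1.
  i=2: a_2=2, p_2 = 2*38 + 37 = 113, q_2 = 2*1 + 1 = 3.
  i=3: a_3=1, p_3 = 1*113 + 38 = 151, q_3 = 1*3 + 1 = 4.
  i=4: a_4=3, p_4 = 3*151 + 113 = 566, q_4 = 3*4 + 3 = 15.
  i=5: a_5=1, p_5 = 1*566 + 151 = 717, q_5 = 1*15 + 4 = 19.
  i=6: a_6=2, p_6 = 2*717 + 566 = 2000, q_6 = 2*19 + 15 = 53.
  i=7: a_7=4, p_7 = 4*2000 + 717 = 8717, q_7 = 4*53 + 19 = 231.
  i=8: a_8=2, p_8 = 2*8717 + 2000 = 19434, q_8 = 2*231 + 53 = 515.
  i=9: a_9=1, p_9 = 1*19434 + 8717 = 28151, q_9 = 1*515 + 231 = 746.
  i=10: a_10=3, p_10 = 3*28151 + 19434 = 103887, q_10 = 3*746 + 515 = 2753.
  i=11: a_11=1, p_11 = 1*103887 + 28151 = 132038, q_11 = 1*2753 + 746 = 3499.
  i=12: a_12=2, p_12 = 2*132038 + 103887 = 367963, q_12 = 2*3499 + 2753 = 9751.
  i=13: a_13=1, p_13 = 1*367963 + 132038 = 500001, q_13 = 1*9751 + 3499 = 13250.
Check: 500001^2 - 1424*13250^2 = 250001000001 - 250001000000 = 1, so (x, y) = (500001, 13250) solves the equation, and by the theorem it is the least positive solution.

(x, y) = (500001, 13250)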